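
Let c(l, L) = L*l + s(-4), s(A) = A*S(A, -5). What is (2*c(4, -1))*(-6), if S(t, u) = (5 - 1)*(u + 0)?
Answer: -912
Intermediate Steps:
S(t, u) = 4*u
s(A) = -20*A (s(A) = A*(4*(-5)) = A*(-20) = -20*A)
c(l, L) = 80 + L*l (c(l, L) = L*l - 20*(-4) = L*l + 80 = 80 + L*l)
(2*c(4, -1))*(-6) = (2*(80 - 1*4))*(-6) = (2*(80 - 4))*(-6) = (2*76)*(-6) = 152*(-6) = -912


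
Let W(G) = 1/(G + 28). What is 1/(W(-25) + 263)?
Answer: 3/790 ≈ 0.0037975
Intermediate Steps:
W(G) = 1/(28 + G)
1/(W(-25) + 263) = 1/(1/(28 - 25) + 263) = 1/(1/3 + 263) = 1/(⅓ + 263) = 1/(790/3) = 3/790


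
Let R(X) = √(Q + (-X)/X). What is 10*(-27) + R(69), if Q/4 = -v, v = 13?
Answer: -270 + I*√53 ≈ -270.0 + 7.2801*I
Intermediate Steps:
Q = -52 (Q = 4*(-1*13) = 4*(-13) = -52)
R(X) = I*√53 (R(X) = √(-52 + (-X)/X) = √(-52 - 1) = √(-53) = I*√53)
10*(-27) + R(69) = 10*(-27) + I*√53 = -270 + I*√53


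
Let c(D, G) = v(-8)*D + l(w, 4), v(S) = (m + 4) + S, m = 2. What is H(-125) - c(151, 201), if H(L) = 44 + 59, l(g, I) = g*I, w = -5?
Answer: 425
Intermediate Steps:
l(g, I) = I*g
v(S) = 6 + S (v(S) = (2 + 4) + S = 6 + S)
c(D, G) = -20 - 2*D (c(D, G) = (6 - 8)*D + 4*(-5) = -2*D - 20 = -20 - 2*D)
H(L) = 103
H(-125) - c(151, 201) = 103 - (-20 - 2*151) = 103 - (-20 - 302) = 103 - 1*(-322) = 103 + 322 = 425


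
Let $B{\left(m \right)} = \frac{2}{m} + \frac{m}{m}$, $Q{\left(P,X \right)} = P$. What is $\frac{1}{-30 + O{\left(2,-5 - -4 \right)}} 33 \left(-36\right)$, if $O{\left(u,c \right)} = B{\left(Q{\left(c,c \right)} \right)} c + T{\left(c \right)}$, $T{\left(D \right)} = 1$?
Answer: $\frac{297}{7} \approx 42.429$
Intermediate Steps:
$B{\left(m \right)} = 1 + \frac{2}{m}$ ($B{\left(m \right)} = \frac{2}{m} + 1 = 1 + \frac{2}{m}$)
$O{\left(u,c \right)} = 3 + c$ ($O{\left(u,c \right)} = \frac{2 + c}{c} c + 1 = \left(2 + c\right) + 1 = 3 + c$)
$\frac{1}{-30 + O{\left(2,-5 - -4 \right)}} 33 \left(-36\right) = \frac{1}{-30 + \left(3 - 1\right)} 33 \left(-36\right) = \frac{1}{-30 + 2} \cdot 33 \left(-36\right) = \frac{1}{-28} \cdot 33 \left(-36\right) = \left(- \frac{1}{28}\right) 33 \left(-36\right) = \left(- \frac{33}{28}\right) \left(-36\right) = \frac{297}{7}$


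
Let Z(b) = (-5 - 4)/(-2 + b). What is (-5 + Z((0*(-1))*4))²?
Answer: ¼ ≈ 0.25000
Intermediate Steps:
Z(b) = -9/(-2 + b)
(-5 + Z((0*(-1))*4))² = (-5 - 9/(-2 + (0*(-1))*4))² = (-5 - 9/(-2 + 0*4))² = (-5 - 9/(-2 + 0))² = (-5 - 9/(-2))² = (-5 - 9*(-½))² = (-5 + 9/2)² = (-½)² = ¼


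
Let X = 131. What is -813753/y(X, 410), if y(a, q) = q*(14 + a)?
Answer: -813753/59450 ≈ -13.688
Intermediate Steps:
-813753/y(X, 410) = -813753*1/(410*(14 + 131)) = -813753/(410*145) = -813753/59450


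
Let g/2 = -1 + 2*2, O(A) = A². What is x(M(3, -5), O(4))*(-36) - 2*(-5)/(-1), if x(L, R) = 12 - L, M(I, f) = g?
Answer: -226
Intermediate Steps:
g = 6 (g = 2*(-1 + 2*2) = 2*(-1 + 4) = 2*3 = 6)
M(I, f) = 6
x(M(3, -5), O(4))*(-36) - 2*(-5)/(-1) = (12 - 1*6)*(-36) - 2*(-5)/(-1) = (12 - 6)*(-36) + 10*(-1) = 6*(-36) - 10 = -216 - 10 = -226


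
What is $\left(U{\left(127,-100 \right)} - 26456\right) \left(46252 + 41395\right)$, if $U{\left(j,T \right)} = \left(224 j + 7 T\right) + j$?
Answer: $124371093$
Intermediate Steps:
$U{\left(j,T \right)} = 7 T + 225 j$ ($U{\left(j,T \right)} = \left(7 T + 224 j\right) + j = 7 T + 225 j$)
$\left(U{\left(127,-100 \right)} - 26456\right) \left(46252 + 41395\right) = \left(\left(7 \left(-100\right) + 225 \cdot 127\right) - 26456\right) \left(46252 + 41395\right) = \left(\left(-700 + 28575\right) - 26456\right) 87647 = \left(27875 - 26456\right) 87647 = 1419 \cdot 87647 = 124371093$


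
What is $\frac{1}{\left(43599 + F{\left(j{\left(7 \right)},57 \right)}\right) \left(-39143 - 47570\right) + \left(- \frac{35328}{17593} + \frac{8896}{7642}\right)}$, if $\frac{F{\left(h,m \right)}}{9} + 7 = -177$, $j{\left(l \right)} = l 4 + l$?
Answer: $- \frac{67222853}{244489742219297851} \approx -2.7495 \cdot 10^{-10}$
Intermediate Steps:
$j{\left(l \right)} = 5 l$ ($j{\left(l \right)} = 4 l + l = 5 l$)
$F{\left(h,m \right)} = -1656$ ($F{\left(h,m \right)} = -63 + 9 \left(-177\right) = -63 - 1593 = -1656$)
$\frac{1}{\left(43599 + F{\left(j{\left(7 \right)},57 \right)}\right) \left(-39143 - 47570\right) + \left(- \frac{35328}{17593} + \frac{8896}{7642}\right)} = \frac{1}{\left(43599 - 1656\right) \left(-39143 - 47570\right) + \left(- \frac{35328}{17593} + \frac{8896}{7642}\right)} = \frac{1}{41943 \left(-86713\right) + \left(\left(-35328\right) \frac{1}{17593} + 8896 \cdot \frac{1}{7642}\right)} = \frac{1}{-3637003359 + \left(- \frac{35328}{17593} + \frac{4448}{3821}\right)} = \frac{1}{-3637003359 - \frac{56734624}{67222853}} = \frac{1}{- \frac{244489742219297851}{67222853}} = - \frac{67222853}{244489742219297851}$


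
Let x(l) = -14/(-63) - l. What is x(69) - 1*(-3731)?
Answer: 32960/9 ≈ 3662.2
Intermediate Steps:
x(l) = 2/9 - l (x(l) = -14*(-1/63) - l = 2/9 - l)
x(69) - 1*(-3731) = (2/9 - 1*69) - 1*(-3731) = (2/9 - 69) + 3731 = -619/9 + 3731 = 32960/9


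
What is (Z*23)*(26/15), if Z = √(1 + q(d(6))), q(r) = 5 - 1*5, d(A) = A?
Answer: 598/15 ≈ 39.867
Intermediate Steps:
q(r) = 0 (q(r) = 5 - 5 = 0)
Z = 1 (Z = √(1 + 0) = √1 = 1)
(Z*23)*(26/15) = (1*23)*(26/15) = 23*(26*(1/15)) = 23*(26/15) = 598/15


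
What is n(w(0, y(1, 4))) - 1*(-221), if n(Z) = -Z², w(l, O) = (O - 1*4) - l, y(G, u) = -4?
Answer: 157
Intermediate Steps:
w(l, O) = -4 + O - l (w(l, O) = (O - 4) - l = (-4 + O) - l = -4 + O - l)
n(w(0, y(1, 4))) - 1*(-221) = -(-4 - 4 - 1*0)² - 1*(-221) = -(-4 - 4 + 0)² + 221 = -1*(-8)² + 221 = -1*64 + 221 = -64 + 221 = 157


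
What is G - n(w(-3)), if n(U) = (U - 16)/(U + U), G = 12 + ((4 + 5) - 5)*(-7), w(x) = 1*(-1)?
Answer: -49/2 ≈ -24.500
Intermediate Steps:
w(x) = -1
G = -16 (G = 12 + (9 - 5)*(-7) = 12 + 4*(-7) = 12 - 28 = -16)
n(U) = (-16 + U)/(2*U) (n(U) = (-16 + U)/((2*U)) = (-16 + U)*(1/(2*U)) = (-16 + U)/(2*U))
G - n(w(-3)) = -16 - (-16 - 1)/(2*(-1)) = -16 - (-1)*(-17)/2 = -16 - 1*17/2 = -16 - 17/2 = -49/2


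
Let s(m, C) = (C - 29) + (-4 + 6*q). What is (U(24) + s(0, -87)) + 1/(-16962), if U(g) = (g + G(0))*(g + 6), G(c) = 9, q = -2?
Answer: 14553395/16962 ≈ 858.00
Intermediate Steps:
U(g) = (6 + g)*(9 + g) (U(g) = (g + 9)*(g + 6) = (9 + g)*(6 + g) = (6 + g)*(9 + g))
s(m, C) = -45 + C (s(m, C) = (C - 29) + (-4 + 6*(-2)) = (-29 + C) + (-4 - 12) = (-29 + C) - 16 = -45 + C)
(U(24) + s(0, -87)) + 1/(-16962) = ((54 + 24² + 15*24) + (-45 - 87)) + 1/(-16962) = ((54 + 576 + 360) - 132) - 1/16962 = (990 - 132) - 1/16962 = 858 - 1/16962 = 14553395/16962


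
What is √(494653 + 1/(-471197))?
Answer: 2*√27456532526334770/471197 ≈ 703.32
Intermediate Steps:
√(494653 + 1/(-471197)) = √(494653 - 1/471197) = √(233079009640/471197) = 2*√27456532526334770/471197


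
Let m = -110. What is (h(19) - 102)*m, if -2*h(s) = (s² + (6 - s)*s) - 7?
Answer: 17105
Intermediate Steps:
h(s) = 7/2 - s²/2 - s*(6 - s)/2 (h(s) = -((s² + (6 - s)*s) - 7)/2 = -((s² + s*(6 - s)) - 7)/2 = -(-7 + s² + s*(6 - s))/2 = 7/2 - s²/2 - s*(6 - s)/2)
(h(19) - 102)*m = ((7/2 - 3*19) - 102)*(-110) = ((7/2 - 57) - 102)*(-110) = (-107/2 - 102)*(-110) = -311/2*(-110) = 17105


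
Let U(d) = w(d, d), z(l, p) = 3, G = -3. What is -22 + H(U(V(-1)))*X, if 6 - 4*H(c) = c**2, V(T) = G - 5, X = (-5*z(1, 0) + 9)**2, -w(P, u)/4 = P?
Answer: -9184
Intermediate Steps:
w(P, u) = -4*P
X = 36 (X = (-5*3 + 9)**2 = (-15 + 9)**2 = (-6)**2 = 36)
V(T) = -8 (V(T) = -3 - 5 = -8)
U(d) = -4*d
H(c) = 3/2 - c**2/4
-22 + H(U(V(-1)))*X = -22 + (3/2 - (-4*(-8))**2/4)*36 = -22 + (3/2 - 1/4*32**2)*36 = -22 + (3/2 - 1/4*1024)*36 = -22 + (3/2 - 256)*36 = -22 - 509/2*36 = -22 - 9162 = -9184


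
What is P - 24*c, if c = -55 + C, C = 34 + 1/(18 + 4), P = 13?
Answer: 5675/11 ≈ 515.91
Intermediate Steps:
C = 749/22 (C = 34 + 1/22 = 749/22 ≈ 34.045)
c = -461/22 (c = -55 + 749/22 = -461/22 ≈ -20.955)
P - 24*c = 13 - 24*(-461/22) = 13 + 5532/11 = 5675/11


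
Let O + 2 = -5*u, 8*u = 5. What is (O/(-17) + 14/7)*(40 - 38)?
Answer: 313/68 ≈ 4.6029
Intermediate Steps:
u = 5/8 (u = (⅛)*5 = 5/8 ≈ 0.62500)
O = -41/8 (O = -2 - 5*5/8 = -2 - 25/8 = -41/8 ≈ -5.1250)
(O/(-17) + 14/7)*(40 - 38) = (-41/8/(-17) + 14/7)*(40 - 38) = (-41/8*(-1/17) + 14*(⅐))*2 = (41/136 + 2)*2 = (313/136)*2 = 313/68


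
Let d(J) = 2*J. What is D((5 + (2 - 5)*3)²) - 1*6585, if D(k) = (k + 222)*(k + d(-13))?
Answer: -8965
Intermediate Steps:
D(k) = (-26 + k)*(222 + k) (D(k) = (k + 222)*(k + 2*(-13)) = (222 + k)*(k - 26) = (222 + k)*(-26 + k) = (-26 + k)*(222 + k))
D((5 + (2 - 5)*3)²) - 1*6585 = (-5772 + ((5 + (2 - 5)*3)²)² + 196*(5 + (2 - 5)*3)²) - 1*6585 = (-5772 + ((5 - 3*3)²)² + 196*(5 - 3*3)²) - 6585 = (-5772 + ((5 - 9)²)² + 196*(5 - 9)²) - 6585 = (-5772 + ((-4)²)² + 196*(-4)²) - 6585 = (-5772 + 16² + 196*16) - 6585 = (-5772 + 256 + 3136) - 6585 = -2380 - 6585 = -8965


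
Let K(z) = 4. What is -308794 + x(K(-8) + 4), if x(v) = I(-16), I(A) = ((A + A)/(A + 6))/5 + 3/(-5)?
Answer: -7719849/25 ≈ -3.0879e+5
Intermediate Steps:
I(A) = -⅗ + 2*A/(5*(6 + A)) (I(A) = ((2*A)/(6 + A))*(⅕) + 3*(-⅕) = (2*A/(6 + A))*(⅕) - ⅗ = 2*A/(5*(6 + A)) - ⅗ = -⅗ + 2*A/(5*(6 + A)))
x(v) = 1/25 (x(v) = (-18 - 1*(-16))/(5*(6 - 16)) = (⅕)*(-18 + 16)/(-10) = (⅕)*(-⅒)*(-2) = 1/25)
-308794 + x(K(-8) + 4) = -308794 + 1/25 = -7719849/25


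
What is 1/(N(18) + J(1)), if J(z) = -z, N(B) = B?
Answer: 1/17 ≈ 0.058824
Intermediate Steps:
1/(N(18) + J(1)) = 1/(18 - 1*1) = 1/(18 - 1) = 1/17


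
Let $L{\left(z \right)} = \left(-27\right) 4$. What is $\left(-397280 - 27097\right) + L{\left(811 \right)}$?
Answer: $-424485$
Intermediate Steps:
$L{\left(z \right)} = -108$
$\left(-397280 - 27097\right) + L{\left(811 \right)} = \left(-397280 - 27097\right) - 108 = -424377 - 108 = -424485$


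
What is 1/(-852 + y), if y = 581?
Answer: -1/271 ≈ -0.0036900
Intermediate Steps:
1/(-852 + y) = 1/(-852 + 581) = 1/(-271) = -1/271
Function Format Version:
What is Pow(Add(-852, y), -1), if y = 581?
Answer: Rational(-1, 271) ≈ -0.0036900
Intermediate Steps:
Pow(Add(-852, y), -1) = Pow(Add(-852, 581), -1) = Pow(-271, -1) = Rational(-1, 271)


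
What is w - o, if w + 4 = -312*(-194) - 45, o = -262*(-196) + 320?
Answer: 8807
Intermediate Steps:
o = 51672 (o = 51352 + 320 = 51672)
w = 60479 (w = -4 + (-312*(-194) - 45) = -4 + (60528 - 45) = -4 + 60483 = 60479)
w - o = 60479 - 1*51672 = 60479 - 51672 = 8807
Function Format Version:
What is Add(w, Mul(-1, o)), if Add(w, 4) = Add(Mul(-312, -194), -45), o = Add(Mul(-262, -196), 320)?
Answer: 8807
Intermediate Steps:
o = 51672 (o = Add(51352, 320) = 51672)
w = 60479 (w = Add(-4, Add(Mul(-312, -194), -45)) = Add(-4, Add(60528, -45)) = Add(-4, 60483) = 60479)
Add(w, Mul(-1, o)) = Add(60479, Mul(-1, 51672)) = Add(60479, -51672) = 8807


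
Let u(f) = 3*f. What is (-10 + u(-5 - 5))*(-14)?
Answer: 560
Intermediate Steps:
(-10 + u(-5 - 5))*(-14) = (-10 + 3*(-5 - 5))*(-14) = (-10 + 3*(-10))*(-14) = (-10 - 30)*(-14) = -40*(-14) = 560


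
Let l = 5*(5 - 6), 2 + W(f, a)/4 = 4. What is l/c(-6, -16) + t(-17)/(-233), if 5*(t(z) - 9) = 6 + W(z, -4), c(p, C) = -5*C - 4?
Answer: -10309/88540 ≈ -0.11643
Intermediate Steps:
W(f, a) = 8 (W(f, a) = -8 + 4*4 = -8 + 16 = 8)
c(p, C) = -4 - 5*C
t(z) = 59/5 (t(z) = 9 + (6 + 8)/5 = 9 + (⅕)*14 = 9 + 14/5 = 59/5)
l = -5 (l = 5*(-1) = -5)
l/c(-6, -16) + t(-17)/(-233) = -5/(-4 - 5*(-16)) + (59/5)/(-233) = -5/(-4 + 80) + (59/5)*(-1/233) = -5/76 - 59/1165 = -10309/88540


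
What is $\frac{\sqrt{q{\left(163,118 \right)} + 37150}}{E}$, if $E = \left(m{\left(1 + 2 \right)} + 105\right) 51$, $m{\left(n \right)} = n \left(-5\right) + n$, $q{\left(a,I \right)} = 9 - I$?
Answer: $\frac{\sqrt{37041}}{4743} \approx 0.040578$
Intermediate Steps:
$m{\left(n \right)} = - 4 n$ ($m{\left(n \right)} = - 5 n + n = - 4 n$)
$E = 4743$ ($E = \left(- 4 \left(1 + 2\right) + 105\right) 51 = \left(\left(-4\right) 3 + 105\right) 51 = \left(-12 + 105\right) 51 = 93 \cdot 51 = 4743$)
$\frac{\sqrt{q{\left(163,118 \right)} + 37150}}{E} = \frac{\sqrt{\left(9 - 118\right) + 37150}}{4743} = \sqrt{\left(9 - 118\right) + 37150} \cdot \frac{1}{4743} = \sqrt{-109 + 37150} \cdot \frac{1}{4743} = \sqrt{37041} \cdot \frac{1}{4743} = \frac{\sqrt{37041}}{4743}$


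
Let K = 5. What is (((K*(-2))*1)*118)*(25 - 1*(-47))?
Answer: -84960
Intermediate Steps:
(((K*(-2))*1)*118)*(25 - 1*(-47)) = (((5*(-2))*1)*118)*(25 - 1*(-47)) = (-10*1*118)*(25 + 47) = -10*118*72 = -1180*72 = -84960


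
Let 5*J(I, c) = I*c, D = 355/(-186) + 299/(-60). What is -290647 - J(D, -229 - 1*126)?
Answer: -180504523/620 ≈ -2.9114e+5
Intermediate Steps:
D = -4273/620 (D = 355*(-1/186) + 299*(-1/60) = -355/186 - 299/60 = -4273/620 ≈ -6.8919)
J(I, c) = I*c/5 (J(I, c) = (I*c)/5 = I*c/5)
-290647 - J(D, -229 - 1*126) = -290647 - (-4273)*(-229 - 1*126)/(5*620) = -290647 - (-4273)*(-229 - 126)/(5*620) = -290647 - (-4273)*(-355)/(5*620) = -290647 - 1*303383/620 = -290647 - 303383/620 = -180504523/620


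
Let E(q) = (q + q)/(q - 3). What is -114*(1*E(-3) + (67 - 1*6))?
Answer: -7068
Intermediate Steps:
E(q) = 2*q/(-3 + q) (E(q) = (2*q)/(-3 + q) = 2*q/(-3 + q))
-114*(1*E(-3) + (67 - 1*6)) = -114*(1*(2*(-3)/(-3 - 3)) + (67 - 1*6)) = -114*(1*(2*(-3)/(-6)) + (67 - 6)) = -114*(1*(2*(-3)*(-⅙)) + 61) = -114*(1*1 + 61) = -114*(1 + 61) = -114*62 = -7068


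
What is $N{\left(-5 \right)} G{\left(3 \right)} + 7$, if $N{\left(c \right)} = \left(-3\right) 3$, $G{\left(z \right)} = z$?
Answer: $-20$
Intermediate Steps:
$N{\left(c \right)} = -9$
$N{\left(-5 \right)} G{\left(3 \right)} + 7 = \left(-9\right) 3 + 7 = -27 + 7 = -20$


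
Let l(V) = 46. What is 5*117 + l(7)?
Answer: 631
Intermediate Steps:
5*117 + l(7) = 5*117 + 46 = 585 + 46 = 631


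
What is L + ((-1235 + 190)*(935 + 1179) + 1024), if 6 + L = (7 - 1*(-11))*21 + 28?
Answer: -2207706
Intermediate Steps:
L = 400 (L = -6 + ((7 - 1*(-11))*21 + 28) = -6 + ((7 + 11)*21 + 28) = -6 + (18*21 + 28) = -6 + (378 + 28) = -6 + 406 = 400)
L + ((-1235 + 190)*(935 + 1179) + 1024) = 400 + ((-1235 + 190)*(935 + 1179) + 1024) = 400 + (-1045*2114 + 1024) = 400 + (-2209130 + 1024) = 400 - 2208106 = -2207706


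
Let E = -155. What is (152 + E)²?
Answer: 9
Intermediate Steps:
(152 + E)² = (152 - 155)² = (-3)² = 9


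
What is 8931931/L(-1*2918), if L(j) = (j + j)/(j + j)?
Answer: 8931931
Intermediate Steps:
L(j) = 1 (L(j) = (2*j)/((2*j)) = (2*j)*(1/(2*j)) = 1)
8931931/L(-1*2918) = 8931931/1 = 8931931*1 = 8931931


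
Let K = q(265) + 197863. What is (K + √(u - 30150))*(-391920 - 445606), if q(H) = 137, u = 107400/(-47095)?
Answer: -165830148000 - 25963306*I*√2783597070/9419 ≈ -1.6583e+11 - 1.4543e+8*I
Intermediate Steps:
u = -21480/9419 (u = 107400*(-1/47095) = -21480/9419 ≈ -2.2805)
K = 198000 (K = 137 + 197863 = 198000)
(K + √(u - 30150))*(-391920 - 445606) = (198000 + √(-21480/9419 - 30150))*(-391920 - 445606) = (198000 + √(-284004330/9419))*(-837526) = (198000 + 31*I*√2783597070/9419)*(-837526) = -165830148000 - 25963306*I*√2783597070/9419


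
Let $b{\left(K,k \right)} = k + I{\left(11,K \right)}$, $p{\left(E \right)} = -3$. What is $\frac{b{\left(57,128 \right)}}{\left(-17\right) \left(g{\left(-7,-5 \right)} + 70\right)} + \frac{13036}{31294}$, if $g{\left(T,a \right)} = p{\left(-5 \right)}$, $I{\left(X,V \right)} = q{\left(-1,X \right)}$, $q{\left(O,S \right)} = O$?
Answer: $\frac{5436833}{17821933} \approx 0.30506$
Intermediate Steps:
$I{\left(X,V \right)} = -1$
$g{\left(T,a \right)} = -3$
$b{\left(K,k \right)} = -1 + k$ ($b{\left(K,k \right)} = k - 1 = -1 + k$)
$\frac{b{\left(57,128 \right)}}{\left(-17\right) \left(g{\left(-7,-5 \right)} + 70\right)} + \frac{13036}{31294} = \frac{-1 + 128}{\left(-17\right) \left(-3 + 70\right)} + \frac{13036}{31294} = \frac{127}{\left(-17\right) 67} + 13036 \cdot \frac{1}{31294} = \frac{127}{-1139} + \frac{6518}{15647} = 127 \left(- \frac{1}{1139}\right) + \frac{6518}{15647} = - \frac{127}{1139} + \frac{6518}{15647} = \frac{5436833}{17821933}$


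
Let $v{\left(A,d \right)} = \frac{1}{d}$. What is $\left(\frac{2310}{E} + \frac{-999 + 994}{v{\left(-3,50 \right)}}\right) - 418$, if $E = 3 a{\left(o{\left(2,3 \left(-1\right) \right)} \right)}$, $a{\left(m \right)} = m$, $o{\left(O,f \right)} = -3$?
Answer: $- \frac{2774}{3} \approx -924.67$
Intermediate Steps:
$E = -9$ ($E = 3 \left(-3\right) = -9$)
$\left(\frac{2310}{E} + \frac{-999 + 994}{v{\left(-3,50 \right)}}\right) - 418 = \left(\frac{2310}{-9} + \frac{-999 + 994}{\frac{1}{50}}\right) - 418 = \left(2310 \left(- \frac{1}{9}\right) - 5 \frac{1}{\frac{1}{50}}\right) - 418 = \left(- \frac{770}{3} - 250\right) - 418 = - \frac{1520}{3} - 418 = - \frac{2774}{3}$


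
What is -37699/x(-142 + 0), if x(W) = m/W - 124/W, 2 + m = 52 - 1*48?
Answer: -2676629/61 ≈ -43879.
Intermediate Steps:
m = 2 (m = -2 + (52 - 1*48) = -2 + (52 - 48) = -2 + 4 = 2)
x(W) = -122/W (x(W) = 2/W - 124/W = -122/W)
-37699/x(-142 + 0) = -37699/((-122/(-142 + 0))) = -37699/((-122/(-142))) = -37699/((-122*(-1/142))) = -37699/61/71 = -37699*71/61 = -2676629/61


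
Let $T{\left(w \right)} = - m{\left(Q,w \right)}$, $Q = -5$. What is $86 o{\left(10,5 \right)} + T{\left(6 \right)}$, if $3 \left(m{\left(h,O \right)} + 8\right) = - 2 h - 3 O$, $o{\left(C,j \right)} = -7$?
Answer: $- \frac{1774}{3} \approx -591.33$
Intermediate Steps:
$m{\left(h,O \right)} = -8 - O - \frac{2 h}{3}$ ($m{\left(h,O \right)} = -8 + \frac{- 2 h - 3 O}{3} = -8 + \frac{- 3 O - 2 h}{3} = -8 - \left(O + \frac{2 h}{3}\right) = -8 - O - \frac{2 h}{3}$)
$T{\left(w \right)} = \frac{14}{3} + w$ ($T{\left(w \right)} = - (-8 - w - - \frac{10}{3}) = - (-8 - w + \frac{10}{3}) = - (- \frac{14}{3} - w) = \frac{14}{3} + w$)
$86 o{\left(10,5 \right)} + T{\left(6 \right)} = 86 \left(-7\right) + \left(\frac{14}{3} + 6\right) = -602 + \frac{32}{3} = - \frac{1774}{3}$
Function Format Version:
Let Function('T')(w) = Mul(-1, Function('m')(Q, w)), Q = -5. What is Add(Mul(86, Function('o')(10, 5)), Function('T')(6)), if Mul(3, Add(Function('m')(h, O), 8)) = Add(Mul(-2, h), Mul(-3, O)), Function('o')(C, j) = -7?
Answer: Rational(-1774, 3) ≈ -591.33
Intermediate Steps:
Function('m')(h, O) = Add(-8, Mul(-1, O), Mul(Rational(-2, 3), h)) (Function('m')(h, O) = Add(-8, Mul(Rational(1, 3), Add(Mul(-2, h), Mul(-3, O)))) = Add(-8, Mul(Rational(1, 3), Add(Mul(-3, O), Mul(-2, h)))) = Add(-8, Add(Mul(-1, O), Mul(Rational(-2, 3), h))) = Add(-8, Mul(-1, O), Mul(Rational(-2, 3), h)))
Function('T')(w) = Add(Rational(14, 3), w) (Function('T')(w) = Mul(-1, Add(-8, Mul(-1, w), Mul(Rational(-2, 3), -5))) = Mul(-1, Add(-8, Mul(-1, w), Rational(10, 3))) = Mul(-1, Add(Rational(-14, 3), Mul(-1, w))) = Add(Rational(14, 3), w))
Add(Mul(86, Function('o')(10, 5)), Function('T')(6)) = Add(Mul(86, -7), Add(Rational(14, 3), 6)) = Add(-602, Rational(32, 3)) = Rational(-1774, 3)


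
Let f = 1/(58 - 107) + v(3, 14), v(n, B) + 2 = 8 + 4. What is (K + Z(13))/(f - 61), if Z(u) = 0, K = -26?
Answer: 637/1250 ≈ 0.50960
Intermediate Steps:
v(n, B) = 10 (v(n, B) = -2 + (8 + 4) = -2 + 12 = 10)
f = 489/49 (f = 1/(58 - 107) + 10 = 1/(-49) + 10 = -1/49 + 10 = 489/49 ≈ 9.9796)
(K + Z(13))/(f - 61) = (-26 + 0)/(489/49 - 61) = -26/(-2500/49) = -26*(-49/2500) = 637/1250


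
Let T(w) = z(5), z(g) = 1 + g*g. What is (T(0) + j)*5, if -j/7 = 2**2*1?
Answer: -10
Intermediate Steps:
z(g) = 1 + g**2
T(w) = 26 (T(w) = 1 + 5**2 = 1 + 25 = 26)
j = -28 (j = -7*2**2 = -28 ≈ -28.000)
(T(0) + j)*5 = (26 - 28)*5 = -2*5 = -10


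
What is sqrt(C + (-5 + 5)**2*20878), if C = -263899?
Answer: I*sqrt(263899) ≈ 513.71*I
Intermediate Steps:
sqrt(C + (-5 + 5)**2*20878) = sqrt(-263899 + (-5 + 5)**2*20878) = sqrt(-263899 + 0**2*20878) = sqrt(-263899 + 0*20878) = sqrt(-263899 + 0) = sqrt(-263899) = I*sqrt(263899)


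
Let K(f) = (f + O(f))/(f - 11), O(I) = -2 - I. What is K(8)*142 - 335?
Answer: -721/3 ≈ -240.33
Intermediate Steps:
K(f) = -2/(-11 + f) (K(f) = (f + (-2 - f))/(f - 11) = -2/(-11 + f))
K(8)*142 - 335 = -2/(-11 + 8)*142 - 335 = -2/(-3)*142 - 335 = -2*(-1/3)*142 - 335 = (2/3)*142 - 335 = 284/3 - 335 = -721/3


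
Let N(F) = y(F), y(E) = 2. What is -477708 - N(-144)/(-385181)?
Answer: -184004045146/385181 ≈ -4.7771e+5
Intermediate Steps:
N(F) = 2
-477708 - N(-144)/(-385181) = -477708 - 2/(-385181) = -477708 - 2*(-1)/385181 = -477708 - 1*(-2/385181) = -477708 + 2/385181 = -184004045146/385181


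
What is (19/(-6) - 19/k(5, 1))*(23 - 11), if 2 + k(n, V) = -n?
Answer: -38/7 ≈ -5.4286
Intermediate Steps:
k(n, V) = -2 - n
(19/(-6) - 19/k(5, 1))*(23 - 11) = (19/(-6) - 19/(-2 - 1*5))*(23 - 11) = (19*(-⅙) - 19/(-2 - 5))*12 = (-19/6 - 19/(-7))*12 = (-19/6 - 19*(-⅐))*12 = (-19/6 + 19/7)*12 = -19/42*12 = -38/7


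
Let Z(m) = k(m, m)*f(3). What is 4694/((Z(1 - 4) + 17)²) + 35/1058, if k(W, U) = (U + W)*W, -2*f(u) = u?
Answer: 621219/13225 ≈ 46.973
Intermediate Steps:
f(u) = -u/2
k(W, U) = W*(U + W)
Z(m) = -3*m² (Z(m) = (m*(m + m))*(-½*3) = (m*(2*m))*(-3/2) = (2*m²)*(-3/2) = -3*m²)
4694/((Z(1 - 4) + 17)²) + 35/1058 = 4694/((-3*(1 - 4)² + 17)²) + 35/1058 = 4694/((-3*(-3)² + 17)²) + 35*(1/1058) = 4694/((-3*9 + 17)²) + 35/1058 = 4694/((-27 + 17)²) + 35/1058 = 4694/((-10)²) + 35/1058 = 4694/100 + 35/1058 = 4694*(1/100) + 35/1058 = 2347/50 + 35/1058 = 621219/13225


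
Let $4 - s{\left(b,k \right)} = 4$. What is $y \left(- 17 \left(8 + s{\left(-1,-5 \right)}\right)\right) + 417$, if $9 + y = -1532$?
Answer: $209993$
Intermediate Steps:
$y = -1541$ ($y = -9 - 1532 = -1541$)
$s{\left(b,k \right)} = 0$ ($s{\left(b,k \right)} = 4 - 4 = 0$)
$y \left(- 17 \left(8 + s{\left(-1,-5 \right)}\right)\right) + 417 = - 1541 \left(- 17 \left(8 + 0\right)\right) + 417 = - 1541 \left(\left(-17\right) 8\right) + 417 = \left(-1541\right) \left(-136\right) + 417 = 209576 + 417 = 209993$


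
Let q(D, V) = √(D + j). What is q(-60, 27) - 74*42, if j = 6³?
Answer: -3108 + 2*√39 ≈ -3095.5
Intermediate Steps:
j = 216
q(D, V) = √(216 + D) (q(D, V) = √(D + 216) = √(216 + D))
q(-60, 27) - 74*42 = √(216 - 60) - 74*42 = √156 - 1*3108 = 2*√39 - 3108 = -3108 + 2*√39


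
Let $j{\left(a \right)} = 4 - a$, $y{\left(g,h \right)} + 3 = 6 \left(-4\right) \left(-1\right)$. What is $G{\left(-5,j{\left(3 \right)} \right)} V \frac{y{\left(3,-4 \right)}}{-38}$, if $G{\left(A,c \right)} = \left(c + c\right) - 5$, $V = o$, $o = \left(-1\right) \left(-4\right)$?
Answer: $\frac{126}{19} \approx 6.6316$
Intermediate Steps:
$o = 4$
$V = 4$
$y{\left(g,h \right)} = 21$ ($y{\left(g,h \right)} = -3 + 6 \left(-4\right) \left(-1\right) = -3 - -24 = -3 + 24 = 21$)
$G{\left(A,c \right)} = -5 + 2 c$ ($G{\left(A,c \right)} = 2 c - 5 = -5 + 2 c$)
$G{\left(-5,j{\left(3 \right)} \right)} V \frac{y{\left(3,-4 \right)}}{-38} = \left(-5 + 2 \left(4 - 3\right)\right) 4 \frac{21}{-38} = \left(-5 + 2 \left(4 - 3\right)\right) 4 \cdot 21 \left(- \frac{1}{38}\right) = \left(-5 + 2 \cdot 1\right) 4 \left(- \frac{21}{38}\right) = \left(-5 + 2\right) 4 \left(- \frac{21}{38}\right) = \left(-3\right) 4 \left(- \frac{21}{38}\right) = \left(-12\right) \left(- \frac{21}{38}\right) = \frac{126}{19}$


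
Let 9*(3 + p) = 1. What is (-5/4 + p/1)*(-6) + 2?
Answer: 161/6 ≈ 26.833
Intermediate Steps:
p = -26/9 (p = -3 + (1/9)*1 = -3 + 1/9 = -26/9 ≈ -2.8889)
(-5/4 + p/1)*(-6) + 2 = (-5/4 - 26/9/1)*(-6) + 2 = (-5*1/4 - 26/9*1)*(-6) + 2 = (-5/4 - 26/9)*(-6) + 2 = -149/36*(-6) + 2 = 149/6 + 2 = 161/6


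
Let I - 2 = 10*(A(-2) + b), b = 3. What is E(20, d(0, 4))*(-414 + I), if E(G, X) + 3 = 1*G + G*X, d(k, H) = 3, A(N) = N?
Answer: -30954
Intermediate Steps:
I = 12 (I = 2 + 10*(-2 + 3) = 2 + 10*1 = 2 + 10 = 12)
E(G, X) = -3 + G + G*X (E(G, X) = -3 + (1*G + G*X) = -3 + (G + G*X) = -3 + G + G*X)
E(20, d(0, 4))*(-414 + I) = (-3 + 20 + 20*3)*(-414 + 12) = (-3 + 20 + 60)*(-402) = 77*(-402) = -30954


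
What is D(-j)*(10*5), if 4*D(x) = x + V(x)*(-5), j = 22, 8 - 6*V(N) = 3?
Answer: -3925/12 ≈ -327.08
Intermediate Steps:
V(N) = ⅚ (V(N) = 4/3 - ⅙*3 = 4/3 - ½ = ⅚)
D(x) = -25/24 + x/4 (D(x) = (x + (⅚)*(-5))/4 = (x - 25/6)/4 = (-25/6 + x)/4 = -25/24 + x/4)
D(-j)*(10*5) = (-25/24 + (-1*22)/4)*(10*5) = (-25/24 + (¼)*(-22))*50 = (-25/24 - 11/2)*50 = -157/24*50 = -3925/12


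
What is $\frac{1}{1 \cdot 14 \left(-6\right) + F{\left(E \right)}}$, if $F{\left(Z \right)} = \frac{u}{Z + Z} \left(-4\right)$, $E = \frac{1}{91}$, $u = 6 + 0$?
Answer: $- \frac{1}{1176} \approx -0.00085034$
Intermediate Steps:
$u = 6$
$E = \frac{1}{91} \approx 0.010989$
$F{\left(Z \right)} = - \frac{12}{Z}$ ($F{\left(Z \right)} = \frac{1}{Z + Z} 6 \left(-4\right) = \frac{1}{2 Z} 6 \left(-4\right) = \frac{3}{Z} \left(-4\right) = - \frac{12}{Z}$)
$\frac{1}{1 \cdot 14 \left(-6\right) + F{\left(E \right)}} = \frac{1}{1 \cdot 14 \left(-6\right) - 12 \frac{1}{\frac{1}{91}}} = \frac{1}{14 \left(-6\right) - 1092} = \frac{1}{-84 - 1092} = \frac{1}{-1176} = - \frac{1}{1176}$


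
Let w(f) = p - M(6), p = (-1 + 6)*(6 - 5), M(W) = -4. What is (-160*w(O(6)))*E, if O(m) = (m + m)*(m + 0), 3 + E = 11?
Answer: -11520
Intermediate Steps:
E = 8 (E = -3 + 11 = 8)
p = 5 (p = 5*1 = 5)
O(m) = 2*m**2 (O(m) = (2*m)*m = 2*m**2)
w(f) = 9 (w(f) = 5 - 1*(-4) = 5 + 4 = 9)
(-160*w(O(6)))*E = -160*9*8 = -1440*8 = -11520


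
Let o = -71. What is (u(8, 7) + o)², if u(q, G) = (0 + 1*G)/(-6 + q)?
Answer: 18225/4 ≈ 4556.3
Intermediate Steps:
u(q, G) = G/(-6 + q) (u(q, G) = (0 + G)/(-6 + q) = G/(-6 + q))
(u(8, 7) + o)² = (7/(-6 + 8) - 71)² = (7/2 - 71)² = (-135/2)² = 18225/4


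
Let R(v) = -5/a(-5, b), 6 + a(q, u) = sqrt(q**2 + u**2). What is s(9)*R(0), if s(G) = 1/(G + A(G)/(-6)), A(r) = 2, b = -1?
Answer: 9/26 + 3*sqrt(26)/52 ≈ 0.64033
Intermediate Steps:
a(q, u) = -6 + sqrt(q**2 + u**2)
R(v) = -5/(-6 + sqrt(26)) (R(v) = -5/(-6 + sqrt((-5)**2 + (-1)**2)) = -5/(-6 + sqrt(25 + 1)) = -5/(-6 + sqrt(26)))
s(G) = 1/(-1/3 + G) (s(G) = 1/(G + 2/(-6)) = 1/(G + 2*(-1/6)) = 1/(G - 1/3) = 1/(-1/3 + G))
s(9)*R(0) = (3/(-1 + 3*9))*(3 + sqrt(26)/2) = (3/(-1 + 27))*(3 + sqrt(26)/2) = (3/26)*(3 + sqrt(26)/2) = (3*(1/26))*(3 + sqrt(26)/2) = 3*(3 + sqrt(26)/2)/26 = 9/26 + 3*sqrt(26)/52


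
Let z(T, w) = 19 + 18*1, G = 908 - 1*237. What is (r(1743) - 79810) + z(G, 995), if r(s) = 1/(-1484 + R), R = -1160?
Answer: -210919813/2644 ≈ -79773.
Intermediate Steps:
r(s) = -1/2644 (r(s) = 1/(-1484 - 1160) = 1/(-2644) = -1/2644)
G = 671 (G = 908 - 237 = 671)
z(T, w) = 37 (z(T, w) = 19 + 18 = 37)
(r(1743) - 79810) + z(G, 995) = (-1/2644 - 79810) + 37 = -211017641/2644 + 37 = -210919813/2644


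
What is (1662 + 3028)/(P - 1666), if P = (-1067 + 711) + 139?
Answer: -670/269 ≈ -2.4907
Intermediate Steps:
P = -217 (P = -356 + 139 = -217)
(1662 + 3028)/(P - 1666) = (1662 + 3028)/(-217 - 1666) = 4690/(-1883) = 4690*(-1/1883) = -670/269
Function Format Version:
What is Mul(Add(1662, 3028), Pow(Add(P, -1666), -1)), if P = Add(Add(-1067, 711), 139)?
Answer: Rational(-670, 269) ≈ -2.4907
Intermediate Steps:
P = -217 (P = Add(-356, 139) = -217)
Mul(Add(1662, 3028), Pow(Add(P, -1666), -1)) = Mul(Add(1662, 3028), Pow(Add(-217, -1666), -1)) = Mul(4690, Pow(-1883, -1)) = Mul(4690, Rational(-1, 1883)) = Rational(-670, 269)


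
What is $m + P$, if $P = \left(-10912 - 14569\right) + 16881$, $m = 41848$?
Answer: $33248$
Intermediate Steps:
$P = -8600$ ($P = -25481 + 16881 = -8600$)
$m + P = 41848 - 8600 = 33248$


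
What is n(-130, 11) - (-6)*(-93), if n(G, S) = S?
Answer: -547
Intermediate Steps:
n(-130, 11) - (-6)*(-93) = 11 - (-6)*(-93) = 11 - 1*558 = 11 - 558 = -547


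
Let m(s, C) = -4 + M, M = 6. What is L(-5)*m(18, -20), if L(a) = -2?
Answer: -4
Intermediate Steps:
m(s, C) = 2 (m(s, C) = -4 + 6 = 2)
L(-5)*m(18, -20) = -2*2 = -4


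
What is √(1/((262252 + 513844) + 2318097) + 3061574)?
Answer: 7*√598195965443891431/3094193 ≈ 1749.7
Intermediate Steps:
√(1/((262252 + 513844) + 2318097) + 3061574) = √(1/(776096 + 2318097) + 3061574) = √(1/3094193 + 3061574) = √(9473100839783/3094193) = 7*√598195965443891431/3094193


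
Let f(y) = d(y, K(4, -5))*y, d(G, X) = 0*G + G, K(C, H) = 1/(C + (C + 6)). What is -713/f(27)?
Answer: -713/729 ≈ -0.97805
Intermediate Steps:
K(C, H) = 1/(6 + 2*C) (K(C, H) = 1/(C + (6 + C)) = 1/(6 + 2*C))
d(G, X) = G (d(G, X) = 0 + G = G)
f(y) = y² (f(y) = y*y = y²)
-713/f(27) = -713/(27²) = -713/729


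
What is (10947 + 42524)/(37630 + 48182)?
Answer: 53471/85812 ≈ 0.62312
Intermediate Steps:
(10947 + 42524)/(37630 + 48182) = 53471/85812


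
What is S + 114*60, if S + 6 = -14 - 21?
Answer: 6799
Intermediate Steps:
S = -41 (S = -6 + (-14 - 21) = -6 - 35 = -41)
S + 114*60 = -41 + 114*60 = -41 + 6840 = 6799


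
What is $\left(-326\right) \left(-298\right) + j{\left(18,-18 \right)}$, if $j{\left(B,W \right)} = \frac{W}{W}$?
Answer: $97149$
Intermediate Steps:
$j{\left(B,W \right)} = 1$
$\left(-326\right) \left(-298\right) + j{\left(18,-18 \right)} = \left(-326\right) \left(-298\right) + 1 = 97148 + 1 = 97149$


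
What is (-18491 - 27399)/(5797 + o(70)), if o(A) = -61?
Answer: -22945/2868 ≈ -8.0004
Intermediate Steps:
(-18491 - 27399)/(5797 + o(70)) = (-18491 - 27399)/(5797 - 61) = -45890/5736 = -45890*1/5736 = -22945/2868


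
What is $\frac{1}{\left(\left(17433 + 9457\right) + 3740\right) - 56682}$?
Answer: $- \frac{1}{26052} \approx -3.8385 \cdot 10^{-5}$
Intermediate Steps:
$\frac{1}{\left(\left(17433 + 9457\right) + 3740\right) - 56682} = \frac{1}{\left(26890 + 3740\right) - 56682} = \frac{1}{30630 - 56682} = \frac{1}{-26052} = - \frac{1}{26052}$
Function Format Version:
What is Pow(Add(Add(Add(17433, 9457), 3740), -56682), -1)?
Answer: Rational(-1, 26052) ≈ -3.8385e-5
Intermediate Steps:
Pow(Add(Add(Add(17433, 9457), 3740), -56682), -1) = Pow(Add(Add(26890, 3740), -56682), -1) = Pow(Add(30630, -56682), -1) = Pow(-26052, -1) = Rational(-1, 26052)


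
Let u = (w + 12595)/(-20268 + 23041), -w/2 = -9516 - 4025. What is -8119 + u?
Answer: -22474310/2773 ≈ -8104.7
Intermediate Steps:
w = 27082 (w = -2*(-9516 - 4025) = -2*(-13541) = 27082)
u = 39677/2773 (u = (27082 + 12595)/(-20268 + 23041) = 39677/2773 ≈ 14.308)
-8119 + u = -8119 + 39677/2773 = -22474310/2773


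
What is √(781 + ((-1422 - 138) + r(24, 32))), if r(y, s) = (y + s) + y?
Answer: I*√699 ≈ 26.439*I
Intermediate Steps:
r(y, s) = s + 2*y (r(y, s) = (s + y) + y = s + 2*y)
√(781 + ((-1422 - 138) + r(24, 32))) = √(781 + ((-1422 - 138) + (32 + 2*24))) = √(781 + (-1560 + (32 + 48))) = √(781 + (-1560 + 80)) = √(781 - 1480) = √(-699) = I*√699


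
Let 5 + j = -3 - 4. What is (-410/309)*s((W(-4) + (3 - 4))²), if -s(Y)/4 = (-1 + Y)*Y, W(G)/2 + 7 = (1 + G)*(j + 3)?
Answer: 1263849600/103 ≈ 1.2270e+7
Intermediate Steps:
j = -12 (j = -5 + (-3 - 4) = -5 - 7 = -12)
W(G) = -32 - 18*G (W(G) = -14 + 2*((1 + G)*(-12 + 3)) = -14 + 2*((1 + G)*(-9)) = -14 + 2*(-9 - 9*G) = -14 + (-18 - 18*G) = -32 - 18*G)
s(Y) = -4*Y*(-1 + Y) (s(Y) = -4*(-1 + Y)*Y = -4*Y*(-1 + Y))
(-410/309)*s((W(-4) + (3 - 4))²) = (-410/309)*(4*((-32 - 18*(-4)) + (3 - 4))²*(1 - ((-32 - 18*(-4)) + (3 - 4))²)) = (-410*1/309)*(4*((-32 + 72) - 1)²*(1 - ((-32 + 72) - 1)²)) = -1640*(40 - 1)²*(1 - (40 - 1)²)/309 = -1640*39²*(1 - 1*39²)/309 = -1640*1521*(1 - 1*1521)/309 = -1640*1521*(1 - 1521)/309 = -1640*1521*(-1520)/309 = -410/309*(-9247680) = 1263849600/103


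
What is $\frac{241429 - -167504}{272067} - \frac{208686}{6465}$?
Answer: $- \frac{6014758013}{195434795} \approx -30.776$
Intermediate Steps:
$\frac{241429 - -167504}{272067} - \frac{208686}{6465} = \left(241429 + 167504\right) \frac{1}{272067} - \frac{69562}{2155} = 408933 \cdot \frac{1}{272067} - \frac{69562}{2155} = \frac{136311}{90689} - \frac{69562}{2155} = - \frac{6014758013}{195434795}$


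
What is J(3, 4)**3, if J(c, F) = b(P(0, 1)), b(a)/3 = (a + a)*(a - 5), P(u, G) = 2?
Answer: -46656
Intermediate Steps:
b(a) = 6*a*(-5 + a) (b(a) = 3*((a + a)*(a - 5)) = 3*((2*a)*(-5 + a)) = 3*(2*a*(-5 + a)) = 6*a*(-5 + a))
J(c, F) = -36 (J(c, F) = 6*2*(-5 + 2) = 6*2*(-3) = -36)
J(3, 4)**3 = (-36)**3 = -46656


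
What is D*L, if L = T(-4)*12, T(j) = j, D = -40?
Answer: 1920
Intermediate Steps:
L = -48 (L = -4*12 = -48)
D*L = -40*(-48) = 1920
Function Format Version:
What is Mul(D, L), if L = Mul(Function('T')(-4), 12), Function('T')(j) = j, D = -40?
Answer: 1920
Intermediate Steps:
L = -48 (L = Mul(-4, 12) = -48)
Mul(D, L) = Mul(-40, -48) = 1920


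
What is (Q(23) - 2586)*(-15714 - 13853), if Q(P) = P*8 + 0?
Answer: 71019934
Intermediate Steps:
Q(P) = 8*P (Q(P) = 8*P + 0 = 8*P)
(Q(23) - 2586)*(-15714 - 13853) = (8*23 - 2586)*(-15714 - 13853) = (184 - 2586)*(-29567) = -2402*(-29567) = 71019934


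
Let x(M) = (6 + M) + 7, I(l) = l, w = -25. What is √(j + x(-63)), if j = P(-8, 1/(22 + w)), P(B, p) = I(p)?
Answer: I*√453/3 ≈ 7.0946*I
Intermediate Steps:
x(M) = 13 + M
P(B, p) = p
j = -⅓ (j = 1/(22 - 25) = 1/(-3) = -⅓ ≈ -0.33333)
√(j + x(-63)) = √(-⅓ + (13 - 63)) = √(-⅓ - 50) = √(-151/3) = I*√453/3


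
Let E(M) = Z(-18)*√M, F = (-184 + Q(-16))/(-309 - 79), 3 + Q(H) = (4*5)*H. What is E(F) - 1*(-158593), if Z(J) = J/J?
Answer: 158593 + 13*√291/194 ≈ 1.5859e+5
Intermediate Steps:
Z(J) = 1
Q(H) = -3 + 20*H (Q(H) = -3 + (4*5)*H = -3 + 20*H)
F = 507/388 (F = (-184 + (-3 + 20*(-16)))/(-309 - 79) = (-184 + (-3 - 320))/(-388) = (-184 - 323)*(-1/388) = -507*(-1/388) = 507/388 ≈ 1.3067)
E(M) = √M (E(M) = 1*√M = √M)
E(F) - 1*(-158593) = √(507/388) - 1*(-158593) = 13*√291/194 + 158593 = 158593 + 13*√291/194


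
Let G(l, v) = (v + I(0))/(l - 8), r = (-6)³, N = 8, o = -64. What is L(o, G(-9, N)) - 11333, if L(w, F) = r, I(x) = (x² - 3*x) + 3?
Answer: -11549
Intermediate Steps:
I(x) = 3 + x² - 3*x
r = -216
G(l, v) = (3 + v)/(-8 + l) (G(l, v) = (v + (3 + 0² - 3*0))/(l - 8) = (v + (3 + 0 + 0))/(-8 + l) = (v + 3)/(-8 + l) = (3 + v)/(-8 + l))
L(w, F) = -216
L(o, G(-9, N)) - 11333 = -216 - 11333 = -11549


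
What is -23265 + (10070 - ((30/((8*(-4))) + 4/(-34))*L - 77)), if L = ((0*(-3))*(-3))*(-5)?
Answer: -13118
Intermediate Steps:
L = 0 (L = (0*(-3))*(-5) = 0*(-5) = 0)
-23265 + (10070 - ((30/((8*(-4))) + 4/(-34))*L - 77)) = -23265 + (10070 - ((30/((8*(-4))) + 4/(-34))*0 - 77)) = -23265 + (10070 - ((30/(-32) + 4*(-1/34))*0 - 77)) = -23265 + (10070 - ((30*(-1/32) - 2/17)*0 - 77)) = -23265 + (10070 - ((-15/16 - 2/17)*0 - 77)) = -23265 + (10070 - (-287/272*0 - 77)) = -23265 + (10070 - (0 - 77)) = -23265 + (10070 - 1*(-77)) = -23265 + (10070 + 77) = -23265 + 10147 = -13118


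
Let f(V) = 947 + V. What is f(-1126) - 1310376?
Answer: -1310555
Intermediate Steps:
f(-1126) - 1310376 = (947 - 1126) - 1310376 = -179 - 1310376 = -1310555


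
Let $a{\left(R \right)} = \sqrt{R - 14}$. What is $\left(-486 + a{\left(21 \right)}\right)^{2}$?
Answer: $\left(486 - \sqrt{7}\right)^{2} \approx 2.3363 \cdot 10^{5}$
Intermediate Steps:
$a{\left(R \right)} = \sqrt{-14 + R}$
$\left(-486 + a{\left(21 \right)}\right)^{2} = \left(-486 + \sqrt{-14 + 21}\right)^{2} = \left(-486 + \sqrt{7}\right)^{2}$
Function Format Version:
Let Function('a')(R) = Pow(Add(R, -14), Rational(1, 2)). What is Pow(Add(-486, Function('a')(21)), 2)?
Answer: Pow(Add(486, Mul(-1, Pow(7, Rational(1, 2)))), 2) ≈ 2.3363e+5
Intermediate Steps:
Function('a')(R) = Pow(Add(-14, R), Rational(1, 2))
Pow(Add(-486, Function('a')(21)), 2) = Pow(Add(-486, Pow(Add(-14, 21), Rational(1, 2))), 2) = Pow(Add(-486, Pow(7, Rational(1, 2))), 2)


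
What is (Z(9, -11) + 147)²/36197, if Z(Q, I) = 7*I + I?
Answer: 3481/36197 ≈ 0.096168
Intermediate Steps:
Z(Q, I) = 8*I
(Z(9, -11) + 147)²/36197 = (8*(-11) + 147)²/36197 = (-88 + 147)²*(1/36197) = 59²*(1/36197) = 3481*(1/36197) = 3481/36197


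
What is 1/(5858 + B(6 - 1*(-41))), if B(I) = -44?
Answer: 1/5814 ≈ 0.00017200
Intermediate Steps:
1/(5858 + B(6 - 1*(-41))) = 1/(5858 - 44) = 1/5814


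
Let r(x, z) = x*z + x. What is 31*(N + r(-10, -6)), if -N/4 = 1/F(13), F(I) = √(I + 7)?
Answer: 1550 - 62*√5/5 ≈ 1522.3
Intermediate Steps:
r(x, z) = x + x*z
F(I) = √(7 + I)
N = -2*√5/5 (N = -4/√(7 + 13) = -4*√5/10 = -2*√5/5 ≈ -0.89443)
31*(N + r(-10, -6)) = 31*(-2*√5/5 - 10*(1 - 6)) = 31*(-2*√5/5 - 10*(-5)) = 31*(-2*√5/5 + 50) = 31*(50 - 2*√5/5) = 1550 - 62*√5/5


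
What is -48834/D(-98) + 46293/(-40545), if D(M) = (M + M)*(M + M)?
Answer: -626394403/259596120 ≈ -2.4130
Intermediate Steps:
D(M) = 4*M² (D(M) = (2*M)*(2*M) = 4*M²)
-48834/D(-98) + 46293/(-40545) = -48834/(4*(-98)²) + 46293/(-40545) = -48834/(4*9604) + 46293*(-1/40545) = -48834/38416 - 15431/13515 = -48834*1/38416 - 15431/13515 = -24417/19208 - 15431/13515 = -626394403/259596120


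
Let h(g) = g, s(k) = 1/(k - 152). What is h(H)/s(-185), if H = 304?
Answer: -102448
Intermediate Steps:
s(k) = 1/(-152 + k)
h(H)/s(-185) = 304/(1/(-152 - 185)) = 304/(1/(-337)) = 304/(-1/337) = 304*(-337) = -102448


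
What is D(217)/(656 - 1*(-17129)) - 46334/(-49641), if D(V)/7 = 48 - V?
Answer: 765324887/882865185 ≈ 0.86687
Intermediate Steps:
D(V) = 336 - 7*V (D(V) = 7*(48 - V) = 336 - 7*V)
D(217)/(656 - 1*(-17129)) - 46334/(-49641) = (336 - 7*217)/(656 - 1*(-17129)) - 46334/(-49641) = (336 - 1519)/(656 + 17129) - 46334*(-1/49641) = -1183/17785 + 46334/49641 = 765324887/882865185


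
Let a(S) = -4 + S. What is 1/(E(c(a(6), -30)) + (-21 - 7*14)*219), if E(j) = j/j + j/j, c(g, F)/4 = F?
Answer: -1/26059 ≈ -3.8374e-5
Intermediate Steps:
c(g, F) = 4*F
E(j) = 2 (E(j) = 1 + 1 = 2)
1/(E(c(a(6), -30)) + (-21 - 7*14)*219) = 1/(2 + (-21 - 7*14)*219) = 1/(2 + (-21 - 98)*219) = 1/(2 - 119*219) = 1/(2 - 26061) = 1/(-26059) = -1/26059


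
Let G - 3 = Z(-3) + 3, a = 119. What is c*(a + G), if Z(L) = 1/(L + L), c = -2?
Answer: -749/3 ≈ -249.67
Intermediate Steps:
Z(L) = 1/(2*L)
G = 35/6 (G = 3 + ((½)/(-3) + 3) = 3 + ((½)*(-⅓) + 3) = 3 + (-⅙ + 3) = 3 + 17/6 = 35/6 ≈ 5.8333)
c*(a + G) = -2*(119 + 35/6) = -2*749/6 = -749/3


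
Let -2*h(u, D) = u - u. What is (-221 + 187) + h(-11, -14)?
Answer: -34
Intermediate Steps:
h(u, D) = 0 (h(u, D) = -(u - u)/2 = -½*0 = 0)
(-221 + 187) + h(-11, -14) = (-221 + 187) + 0 = -34 + 0 = -34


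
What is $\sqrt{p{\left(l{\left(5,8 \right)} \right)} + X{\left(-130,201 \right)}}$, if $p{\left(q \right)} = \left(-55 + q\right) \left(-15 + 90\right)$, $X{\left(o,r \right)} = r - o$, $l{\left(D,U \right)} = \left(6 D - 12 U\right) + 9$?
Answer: $i \sqrt{8069} \approx 89.828 i$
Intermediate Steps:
$l{\left(D,U \right)} = 9 - 12 U + 6 D$ ($l{\left(D,U \right)} = \left(- 12 U + 6 D\right) + 9 = 9 - 12 U + 6 D$)
$p{\left(q \right)} = -4125 + 75 q$ ($p{\left(q \right)} = \left(-55 + q\right) 75 = -4125 + 75 q$)
$\sqrt{p{\left(l{\left(5,8 \right)} \right)} + X{\left(-130,201 \right)}} = \sqrt{\left(-4125 + 75 \left(9 - 96 + 6 \cdot 5\right)\right) + \left(201 - -130\right)} = \sqrt{\left(-4125 + 75 \left(9 - 96 + 30\right)\right) + \left(201 + 130\right)} = \sqrt{\left(-4125 + 75 \left(-57\right)\right) + 331} = \sqrt{\left(-4125 - 4275\right) + 331} = \sqrt{-8400 + 331} = \sqrt{-8069} = i \sqrt{8069}$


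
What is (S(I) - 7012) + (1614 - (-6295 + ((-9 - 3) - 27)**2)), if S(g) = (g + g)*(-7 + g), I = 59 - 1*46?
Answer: -468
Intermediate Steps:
I = 13 (I = 59 - 46 = 13)
S(g) = 2*g*(-7 + g) (S(g) = (2*g)*(-7 + g) = 2*g*(-7 + g))
(S(I) - 7012) + (1614 - (-6295 + ((-9 - 3) - 27)**2)) = (2*13*(-7 + 13) - 7012) + (1614 - (-6295 + ((-9 - 3) - 27)**2)) = (2*13*6 - 7012) + (1614 - (-6295 + (-12 - 27)**2)) = (156 - 7012) + (1614 - (-6295 + (-39)**2)) = -6856 + (1614 - (-6295 + 1521)) = -6856 + (1614 - 1*(-4774)) = -6856 + (1614 + 4774) = -6856 + 6388 = -468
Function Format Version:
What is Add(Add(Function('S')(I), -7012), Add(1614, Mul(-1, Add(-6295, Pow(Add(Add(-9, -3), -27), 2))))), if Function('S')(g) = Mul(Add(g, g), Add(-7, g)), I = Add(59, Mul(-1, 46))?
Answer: -468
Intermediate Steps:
I = 13 (I = Add(59, -46) = 13)
Function('S')(g) = Mul(2, g, Add(-7, g)) (Function('S')(g) = Mul(Mul(2, g), Add(-7, g)) = Mul(2, g, Add(-7, g)))
Add(Add(Function('S')(I), -7012), Add(1614, Mul(-1, Add(-6295, Pow(Add(Add(-9, -3), -27), 2))))) = Add(Add(Mul(2, 13, Add(-7, 13)), -7012), Add(1614, Mul(-1, Add(-6295, Pow(Add(Add(-9, -3), -27), 2))))) = Add(Add(Mul(2, 13, 6), -7012), Add(1614, Mul(-1, Add(-6295, Pow(Add(-12, -27), 2))))) = Add(Add(156, -7012), Add(1614, Mul(-1, Add(-6295, Pow(-39, 2))))) = Add(-6856, Add(1614, Mul(-1, Add(-6295, 1521)))) = Add(-6856, Add(1614, Mul(-1, -4774))) = Add(-6856, Add(1614, 4774)) = Add(-6856, 6388) = -468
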